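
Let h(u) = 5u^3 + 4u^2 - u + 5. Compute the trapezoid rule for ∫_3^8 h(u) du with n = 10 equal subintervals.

Δu = (8 − 3)/10 = 0.5.
h(3) = 173, h(3.5) = 264.875, h(4) = 385, h(4.5) = 537.125, h(5) = 725, h(5.5) = 952.375, h(6) = 1223, h(6.5) = 1540.625, h(7) = 1909, h(7.5) = 2331.875, h(8) = 2813.
T_10 = (Δu/2)·[h(u_0) + 2h(u_1) + ... + 2h(u_{9}) + h(u_10)].
Sum = 5680.9375.

5680.9375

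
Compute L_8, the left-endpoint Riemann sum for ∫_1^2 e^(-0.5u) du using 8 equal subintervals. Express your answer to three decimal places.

Δu = (2 − 1)/8 = 0.125.
Left endpoints: 1, 1.125, 1.25, 1.375, 1.5, 1.625, 1.75, 1.875.
f(1) ≈ 0.607, f(1.125) ≈ 0.570, f(1.25) ≈ 0.535, f(1.375) ≈ 0.503, f(1.5) ≈ 0.472, f(1.625) ≈ 0.444, f(1.75) ≈ 0.417, f(1.875) ≈ 0.392.
Sum = Δu · [f(1) + f(1.125) + f(1.25) + ...].
Sum ≈ 0.492.

0.492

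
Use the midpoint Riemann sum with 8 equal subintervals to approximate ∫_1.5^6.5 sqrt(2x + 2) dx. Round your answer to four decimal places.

15.6412

Δx = (6.5 − 1.5)/8 = 0.625.
Midpoints: 1.8125, 2.4375, 3.0625, 3.6875, 4.3125, 4.9375, 5.5625, 6.1875.
f(1.8125) ≈ 2.3717, f(2.4375) ≈ 2.6220, f(3.0625) ≈ 2.8504, f(3.6875) ≈ 3.0619, f(4.3125) ≈ 3.2596, f(4.9375) ≈ 3.4460, f(5.5625) ≈ 3.6228, f(6.1875) ≈ 3.7914.
Sum = Δx · [f(1.8125) + f(2.4375) + f(3.0625) + ...].
Sum ≈ 15.6412.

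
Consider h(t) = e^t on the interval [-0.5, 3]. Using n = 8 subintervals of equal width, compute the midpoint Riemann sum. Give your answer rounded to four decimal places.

Δt = (3 − (-0.5))/8 = 0.4375.
Midpoints: -0.28125, 0.15625, 0.59375, 1.03125, 1.46875, 1.90625, 2.34375, 2.78125.
h(-0.28125) ≈ 0.7548, h(0.15625) ≈ 1.1691, h(0.59375) ≈ 1.8108, h(1.03125) ≈ 2.8046, h(1.46875) ≈ 4.3438, h(1.90625) ≈ 6.7278, h(2.34375) ≈ 10.4202, h(2.78125) ≈ 16.1392.
Sum = Δt · [h(-0.28125) + h(0.15625) + h(0.59375) + ...].
Sum ≈ 19.3245.

19.3245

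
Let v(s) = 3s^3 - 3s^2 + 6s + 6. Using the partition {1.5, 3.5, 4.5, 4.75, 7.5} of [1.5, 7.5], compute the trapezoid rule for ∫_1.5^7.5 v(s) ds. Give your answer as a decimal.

2361.0234375

Subinterval widths: 2, 1, 0.25, 2.75.
v(1.5) = 18.375, v(3.5) = 118.875, v(4.5) = 245.625, v(4.75) = 288.328125, v(7.5) = 1147.875.
On each subinterval the trapezoid contributes (Δs_i/2)·[v(s_{i-1}) + v(s_i)].
Sum = 2361.0234375.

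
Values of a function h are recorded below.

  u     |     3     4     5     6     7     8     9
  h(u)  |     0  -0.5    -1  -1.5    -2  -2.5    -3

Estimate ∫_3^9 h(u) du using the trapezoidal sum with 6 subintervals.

-9

Δu = 1.
T_6 = (1/2)·[0 + 2·(-0.5) + 2·(-1) + 2·(-1.5) + 2·(-2) + 2·(-2.5) + (-3)] = -9.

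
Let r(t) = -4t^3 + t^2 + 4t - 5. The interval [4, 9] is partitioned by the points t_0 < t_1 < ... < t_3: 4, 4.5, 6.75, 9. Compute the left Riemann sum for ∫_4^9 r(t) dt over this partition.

Subinterval widths: 0.5, 2.25, 2.25.
Left endpoints: 4, 4.5, 6.75.
r(4) = -229, r(4.5) = -331.25, r(6.75) = -1162.625.
Sum = Σ Δt_i · r(t_i).
Sum = -3475.71875.

-3475.71875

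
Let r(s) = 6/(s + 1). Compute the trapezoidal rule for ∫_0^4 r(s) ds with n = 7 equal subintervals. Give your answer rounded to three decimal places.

Δs = (4 − 0)/7 = 4/7.
r(0) = 6, r(4/7) = 42/11, r(8/7) = 2.8, r(12/7) = 42/19, r(16/7) = 42/23, r(20/7) = 14/9, r(24/7) = 42/31, r(4) = 1.2.
T_7 = (Δs/2)·[r(s_0) + 2r(s_1) + ... + 2r(s_{6}) + r(s_7)].
Sum ≈ 9.809.

9.809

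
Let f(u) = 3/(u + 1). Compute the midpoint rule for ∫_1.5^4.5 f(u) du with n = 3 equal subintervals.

2.35

Δu = (4.5 − 1.5)/3 = 1.
Midpoints: 2, 3, 4.
f(2) = 1, f(3) = 0.75, f(4) = 0.6.
Sum = Δu · [f(2) + f(3) + f(4)].
Sum = 2.35.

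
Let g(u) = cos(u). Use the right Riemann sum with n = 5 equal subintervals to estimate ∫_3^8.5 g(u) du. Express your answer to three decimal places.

0.803

Δu = (8.5 − 3)/5 = 1.1.
Right endpoints: 4.1, 5.2, 6.3, 7.4, 8.5.
g(4.1) ≈ -0.575, g(5.2) ≈ 0.469, g(6.3) ≈ 1.000, g(7.4) ≈ 0.439, g(8.5) ≈ -0.602.
Sum = Δu · [g(4.1) + g(5.2) + g(6.3) + g(7.4) + g(8.5)].
Sum ≈ 0.803.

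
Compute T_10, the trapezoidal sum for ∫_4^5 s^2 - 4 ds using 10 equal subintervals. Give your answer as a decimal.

16.335

Δs = (5 − 4)/10 = 0.1.
f(4) = 12, f(4.1) = 12.81, f(4.2) = 13.64, f(4.3) = 14.49, f(4.4) = 15.36, f(4.5) = 16.25, f(4.6) = 17.16, f(4.7) = 18.09, f(4.8) = 19.04, f(4.9) = 20.01, f(5) = 21.
T_10 = (Δs/2)·[f(s_0) + 2f(s_1) + ... + 2f(s_{9}) + f(s_10)].
Sum = 16.335.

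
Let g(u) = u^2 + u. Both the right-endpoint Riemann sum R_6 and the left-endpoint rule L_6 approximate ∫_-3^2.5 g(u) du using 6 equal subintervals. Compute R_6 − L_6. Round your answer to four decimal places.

R_6 ≈ 14.864005.
L_6 ≈ 12.343171.
R_6 − L_6 ≈ 2.5208.

2.5208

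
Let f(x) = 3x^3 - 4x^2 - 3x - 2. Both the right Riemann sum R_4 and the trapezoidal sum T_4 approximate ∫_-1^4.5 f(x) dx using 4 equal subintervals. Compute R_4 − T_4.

R_4 ≈ 290.17871.
T_4 ≈ 164.45215.
R_4 − T_4 = 125.7265625.

125.7265625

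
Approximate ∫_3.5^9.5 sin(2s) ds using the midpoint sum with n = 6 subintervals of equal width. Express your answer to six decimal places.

-0.139519

Δs = (9.5 − 3.5)/6 = 1.
Midpoints: 4, 5, 6, 7, 8, 9.
f(4) ≈ 0.989358, f(5) ≈ -0.544021, f(6) ≈ -0.536573, f(7) ≈ 0.990607, f(8) ≈ -0.287903, f(9) ≈ -0.750987.
Sum = Δs · [f(4) + f(5) + f(6) + ...].
Sum ≈ -0.139519.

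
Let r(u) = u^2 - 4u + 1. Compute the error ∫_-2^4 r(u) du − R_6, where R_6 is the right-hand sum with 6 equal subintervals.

5

Exact integral: ∫_-2^4 r(u) du = 6.
R_6 = 1.
Error = 6 − 1 = 5.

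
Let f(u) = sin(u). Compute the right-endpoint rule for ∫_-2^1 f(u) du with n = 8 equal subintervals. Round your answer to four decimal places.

-0.6169

Δu = (1 − (-2))/8 = 0.375.
Right endpoints: -1.625, -1.25, -0.875, -0.5, -0.125, 0.25, 0.625, 1.
f(-1.625) ≈ -0.9985, f(-1.25) ≈ -0.9490, f(-0.875) ≈ -0.7675, f(-0.5) ≈ -0.4794, f(-0.125) ≈ -0.1247, f(0.25) ≈ 0.2474, f(0.625) ≈ 0.5851, f(1) ≈ 0.8415.
Sum = Δu · [f(-1.625) + f(-1.25) + f(-0.875) + ...].
Sum ≈ -0.6169.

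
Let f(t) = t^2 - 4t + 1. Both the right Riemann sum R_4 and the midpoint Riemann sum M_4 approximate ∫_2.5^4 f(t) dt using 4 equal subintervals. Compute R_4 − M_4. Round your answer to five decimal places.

0.75586

R_4 = -1.13671875.
M_4 ≈ -1.8925781.
R_4 − M_4 ≈ 0.75586.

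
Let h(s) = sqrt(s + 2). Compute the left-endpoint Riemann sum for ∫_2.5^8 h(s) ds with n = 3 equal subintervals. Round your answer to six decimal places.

Δs = (8 − 2.5)/3 = 11/6.
Left endpoints: 2.5, 13/3, 37/6.
h(2.5) ≈ 2.121320, h(13/3) ≈ 2.516611, h(37/6) ≈ 2.857738.
Sum = Δs · [h(2.5) + h(13/3) + h(37/6)].
Sum ≈ 13.742061.

13.742061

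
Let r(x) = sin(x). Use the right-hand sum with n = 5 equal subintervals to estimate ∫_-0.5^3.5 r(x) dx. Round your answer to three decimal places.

Δx = (3.5 − (-0.5))/5 = 0.8.
Right endpoints: 0.3, 1.1, 1.9, 2.7, 3.5.
r(0.3) ≈ 0.296, r(1.1) ≈ 0.891, r(1.9) ≈ 0.946, r(2.7) ≈ 0.427, r(3.5) ≈ -0.351.
Sum = Δx · [r(0.3) + r(1.1) + r(1.9) + r(2.7) + r(3.5)].
Sum ≈ 1.768.

1.768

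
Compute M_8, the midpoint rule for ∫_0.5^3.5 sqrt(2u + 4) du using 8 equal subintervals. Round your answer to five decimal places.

Δu = (3.5 − 0.5)/8 = 0.375.
Midpoints: 0.6875, 1.0625, 1.4375, 1.8125, 2.1875, 2.5625, 2.9375, 3.3125.
f(0.6875) ≈ 2.31840, f(1.0625) ≈ 2.47487, f(1.4375) ≈ 2.62202, f(1.8125) ≈ 2.76134, f(2.1875) ≈ 2.89396, f(2.5625) ≈ 3.02076, f(2.9375) ≈ 3.14245, f(3.3125) ≈ 3.25960.
Sum = Δu · [f(0.6875) + f(1.0625) + f(1.4375) + ...].
Sum ≈ 8.43503.

8.43503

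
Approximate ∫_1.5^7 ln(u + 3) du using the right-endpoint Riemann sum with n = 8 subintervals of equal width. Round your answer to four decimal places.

11.0272

Δu = (7 − 1.5)/8 = 0.6875.
Right endpoints: 2.1875, 2.875, 3.5625, 4.25, 4.9375, 5.625, 6.3125, 7.
f(2.1875) ≈ 1.6463, f(2.875) ≈ 1.7707, f(3.5625) ≈ 1.8814, f(4.25) ≈ 1.9810, f(4.9375) ≈ 2.0716, f(5.625) ≈ 2.1547, f(6.3125) ≈ 2.2314, f(7) ≈ 2.3026.
Sum = Δu · [f(2.1875) + f(2.875) + f(3.5625) + ...].
Sum ≈ 11.0272.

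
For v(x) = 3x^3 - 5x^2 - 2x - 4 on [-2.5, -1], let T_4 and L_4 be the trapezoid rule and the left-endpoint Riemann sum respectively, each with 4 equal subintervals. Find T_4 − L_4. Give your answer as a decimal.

T_4 ≈ -54.40136719.
L_4 ≈ -66.98730469.
T_4 − L_4 = 12.5859375.

12.5859375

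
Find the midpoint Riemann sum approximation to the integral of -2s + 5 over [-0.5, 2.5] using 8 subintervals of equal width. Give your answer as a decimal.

Δs = (2.5 − (-0.5))/8 = 0.375.
Midpoints: -0.3125, 0.0625, 0.4375, 0.8125, 1.1875, 1.5625, 1.9375, 2.3125.
f(-0.3125) = 5.625, f(0.0625) = 4.875, f(0.4375) = 4.125, f(0.8125) = 3.375, f(1.1875) = 2.625, f(1.5625) = 1.875, f(1.9375) = 1.125, f(2.3125) = 0.375.
Sum = Δs · [f(-0.3125) + f(0.0625) + f(0.4375) + ...].
Sum = 9.

9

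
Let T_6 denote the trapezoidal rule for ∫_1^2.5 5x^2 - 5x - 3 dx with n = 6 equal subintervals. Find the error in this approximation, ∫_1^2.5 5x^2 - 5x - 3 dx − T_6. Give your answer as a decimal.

-0.078125

Exact integral: ∫_1^2.5 f(x) dx = 6.75.
T_6 = 6.828125.
Error = 6.75 − 6.828125 = -0.078125.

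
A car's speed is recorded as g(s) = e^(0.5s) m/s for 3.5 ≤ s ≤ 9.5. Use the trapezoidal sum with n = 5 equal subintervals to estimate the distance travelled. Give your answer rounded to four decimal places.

Δs = (9.5 − 3.5)/5 = 1.2.
g(3.5) ≈ 5.7546, g(4.7) ≈ 10.4856, g(5.9) ≈ 19.1060, g(7.1) ≈ 34.8133, g(8.3) ≈ 63.4340, g(9.5) ≈ 115.5843.
T_5 = (Δs/2)·[g(s_0) + 2g(s_1) + ... + 2g(s_{4}) + g(s_5)].
Sum ≈ 226.2099.

226.2099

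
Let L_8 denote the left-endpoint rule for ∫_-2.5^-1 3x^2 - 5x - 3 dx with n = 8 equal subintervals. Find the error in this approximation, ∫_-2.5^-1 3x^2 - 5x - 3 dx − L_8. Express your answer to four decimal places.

Exact integral: ∫_-2.5^-1 f(x) dx = 23.25.
L_8 ≈ 25.456055.
Error ≈ 23.25 − 25.456055 ≈ -2.2061.

-2.2061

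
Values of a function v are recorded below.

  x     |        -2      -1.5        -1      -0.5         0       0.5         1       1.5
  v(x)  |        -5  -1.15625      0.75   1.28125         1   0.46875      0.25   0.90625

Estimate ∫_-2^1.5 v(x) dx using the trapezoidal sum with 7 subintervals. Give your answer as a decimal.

Δx = 0.5.
T_7 = (0.5/2)·[(-5) + 2·(-1.15625) + 2·0.75 + 2·1.28125 + 2·1 + 2·0.46875 + 2·0.25 + 0.90625] = 0.2734375.

0.2734375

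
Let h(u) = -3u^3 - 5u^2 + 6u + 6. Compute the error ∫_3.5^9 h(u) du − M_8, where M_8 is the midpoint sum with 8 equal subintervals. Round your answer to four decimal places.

Exact integral: ∫_3.5^9 h(u) du ≈ -5712.494792.
M_8 ≈ -5699.225952.
Error ≈ -5712.494792 − (-5699.225952) ≈ -13.2688.

-13.2688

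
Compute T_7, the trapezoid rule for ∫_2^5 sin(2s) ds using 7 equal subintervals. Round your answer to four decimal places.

0.0870

Δs = (5 − 2)/7 = 3/7.
f(2) ≈ -0.7568, f(17/7) ≈ -0.9895, f(20/7) ≈ -0.5387, f(23/7) ≈ 0.2843, f(26/7) ≈ 0.9109, f(29/7) ≈ 0.9082, f(32/7) ≈ 0.2782, f(5) ≈ -0.5440.
T_7 = (Δs/2)·[f(s_0) + 2f(s_1) + ... + 2f(s_{6}) + f(s_7)].
Sum ≈ 0.0870.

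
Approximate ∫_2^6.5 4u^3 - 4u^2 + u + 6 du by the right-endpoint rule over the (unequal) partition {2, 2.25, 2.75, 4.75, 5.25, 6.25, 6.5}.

2045.578125

Subinterval widths: 0.25, 0.5, 2, 0.5, 1, 0.25.
Right endpoints: 2.25, 2.75, 4.75, 5.25, 6.25, 6.5.
f(2.25) = 33.5625, f(2.75) = 61.6875, f(4.75) = 349.1875, f(5.25) = 479.8125, f(6.25) = 832.5625, f(6.5) = 942.
Sum = Σ Δu_i · f(u_i).
Sum = 2045.578125.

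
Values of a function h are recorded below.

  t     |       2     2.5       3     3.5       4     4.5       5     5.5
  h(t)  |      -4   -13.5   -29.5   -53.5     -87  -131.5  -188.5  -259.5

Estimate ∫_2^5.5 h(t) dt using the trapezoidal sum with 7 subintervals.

Δt = 0.5.
T_7 = (0.5/2)·[(-4) + 2·(-13.5) + 2·(-29.5) + 2·(-53.5) + 2·(-87) + 2·(-131.5) + 2·(-188.5) + (-259.5)] = -317.625.

-317.625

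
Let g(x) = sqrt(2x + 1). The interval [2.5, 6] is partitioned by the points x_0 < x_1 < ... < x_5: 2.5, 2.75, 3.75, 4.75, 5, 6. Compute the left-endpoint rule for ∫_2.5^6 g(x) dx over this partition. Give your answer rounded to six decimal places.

10.204076

Subinterval widths: 0.25, 1, 1, 0.25, 1.
Left endpoints: 2.5, 2.75, 3.75, 4.75, 5.
g(2.5) ≈ 2.449490, g(2.75) ≈ 2.549510, g(3.75) ≈ 2.915476, g(4.75) ≈ 3.240370, g(5) ≈ 3.316625.
Sum = Σ Δx_i · g(x_i).
Sum ≈ 10.204076.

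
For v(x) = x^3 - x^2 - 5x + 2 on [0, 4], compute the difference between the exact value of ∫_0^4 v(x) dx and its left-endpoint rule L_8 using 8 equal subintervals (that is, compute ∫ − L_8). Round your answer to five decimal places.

6.16667

Exact integral: ∫_0^4 v(x) dx ≈ 10.6666667.
L_8 = 4.5.
Error ≈ 10.6666667 − 4.5 ≈ 6.16667.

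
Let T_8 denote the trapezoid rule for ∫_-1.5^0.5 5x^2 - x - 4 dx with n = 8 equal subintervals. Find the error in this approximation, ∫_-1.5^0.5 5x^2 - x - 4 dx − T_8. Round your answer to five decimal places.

Exact integral: ∫_-1.5^0.5 f(x) dx ≈ -1.1666667.
T_8 = -1.0625.
Error ≈ -1.1666667 − (-1.0625) ≈ -0.10417.

-0.10417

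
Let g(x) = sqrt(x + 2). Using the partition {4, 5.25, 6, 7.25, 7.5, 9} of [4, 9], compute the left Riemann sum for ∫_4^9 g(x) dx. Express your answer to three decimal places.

14.000

Subinterval widths: 1.25, 0.75, 1.25, 0.25, 1.5.
Left endpoints: 4, 5.25, 6, 7.25, 7.5.
g(4) ≈ 2.449, g(5.25) ≈ 2.693, g(6) ≈ 2.828, g(7.25) ≈ 3.041, g(7.5) ≈ 3.082.
Sum = Σ Δx_i · g(x_i).
Sum ≈ 14.000.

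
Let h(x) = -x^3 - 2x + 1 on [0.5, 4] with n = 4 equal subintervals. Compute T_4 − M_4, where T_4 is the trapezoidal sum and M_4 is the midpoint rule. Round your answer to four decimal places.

T_4 ≈ -79.249023.
M_4 ≈ -74.727051.
T_4 − M_4 ≈ -4.5220.

-4.5220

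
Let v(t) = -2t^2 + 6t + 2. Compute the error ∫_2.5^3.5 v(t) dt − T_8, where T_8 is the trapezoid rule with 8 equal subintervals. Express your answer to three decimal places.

Exact integral: ∫_2.5^3.5 v(t) dt ≈ 1.83333.
T_8 = 1.828125.
Error ≈ 1.83333 − 1.828125 ≈ 0.005.

0.005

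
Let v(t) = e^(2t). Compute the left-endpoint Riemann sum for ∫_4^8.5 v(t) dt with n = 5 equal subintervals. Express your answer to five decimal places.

Δt = (8.5 − 4)/5 = 0.9.
Left endpoints: 4, 4.9, 5.8, 6.7, 7.6.
v(4) ≈ 2980.95799, v(4.9) ≈ 18033.74493, v(5.8) ≈ 109097.79928, v(6.7) ≈ 660003.22477, v(7.6) ≈ 3992786.83521.
Sum = Δt · [v(4) + v(4.9) + v(5.8) + v(6.7) + v(7.6)].
Sum ≈ 4304612.30595.

4304612.30595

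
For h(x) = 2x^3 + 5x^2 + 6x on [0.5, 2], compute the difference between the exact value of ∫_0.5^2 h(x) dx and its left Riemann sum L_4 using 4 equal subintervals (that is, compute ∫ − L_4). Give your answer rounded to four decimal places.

7.7168

Exact integral: ∫_0.5^2 h(x) dx = 32.34375.
L_4 ≈ 24.626953.
Error ≈ 32.34375 − 24.626953 ≈ 7.7168.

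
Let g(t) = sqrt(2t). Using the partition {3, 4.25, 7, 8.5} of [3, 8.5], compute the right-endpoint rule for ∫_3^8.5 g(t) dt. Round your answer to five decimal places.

20.11856

Subinterval widths: 1.25, 2.75, 1.5.
Right endpoints: 4.25, 7, 8.5.
g(4.25) ≈ 2.91548, g(7) ≈ 3.74166, g(8.5) ≈ 4.12311.
Sum = Σ Δt_i · g(t_i).
Sum ≈ 20.11856.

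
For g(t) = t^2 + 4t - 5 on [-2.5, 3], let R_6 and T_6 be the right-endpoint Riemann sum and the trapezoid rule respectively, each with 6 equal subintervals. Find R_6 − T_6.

R_6 ≈ 4.3223380.
T_6 ≈ -7.0214120.
R_6 − T_6 = 11.34375.

11.34375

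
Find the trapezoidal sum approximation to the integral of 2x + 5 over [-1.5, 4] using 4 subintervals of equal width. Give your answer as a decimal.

Δx = (4 − (-1.5))/4 = 1.375.
f(-1.5) = 2, f(-0.125) = 4.75, f(1.25) = 7.5, f(2.625) = 10.25, f(4) = 13.
T_4 = (Δx/2)·[f(x_0) + 2f(x_1) + 2f(x_2) + 2f(x_3) + f(x_4)].
Sum = 41.25.

41.25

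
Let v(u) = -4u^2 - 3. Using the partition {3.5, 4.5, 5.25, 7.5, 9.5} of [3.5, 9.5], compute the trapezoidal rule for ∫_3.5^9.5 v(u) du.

Subinterval widths: 1, 0.75, 2.25, 2.
v(3.5) = -52, v(4.5) = -84, v(5.25) = -113.25, v(7.5) = -228, v(9.5) = -364.
On each subinterval the trapezoid contributes (Δu_i/2)·[v(u_{i-1}) + v(u_i)].
Sum = -1117.875.

-1117.875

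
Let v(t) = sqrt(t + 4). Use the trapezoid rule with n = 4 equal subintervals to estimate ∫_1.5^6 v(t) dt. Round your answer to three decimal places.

Δt = (6 − 1.5)/4 = 1.125.
v(1.5) ≈ 2.345, v(2.625) ≈ 2.574, v(3.75) ≈ 2.784, v(4.875) ≈ 2.979, v(6) ≈ 3.162.
T_4 = (Δt/2)·[v(t_0) + 2v(t_1) + 2v(t_2) + 2v(t_3) + v(t_4)].
Sum ≈ 12.477.

12.477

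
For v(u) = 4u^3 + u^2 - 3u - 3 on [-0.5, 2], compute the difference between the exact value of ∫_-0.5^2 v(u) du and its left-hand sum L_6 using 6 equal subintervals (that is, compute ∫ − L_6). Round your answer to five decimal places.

5.26620

Exact integral: ∫_-0.5^2 v(u) du ≈ 5.5208333.
L_6 ≈ 0.2546296.
Error ≈ 5.5208333 − 0.2546296 ≈ 5.26620.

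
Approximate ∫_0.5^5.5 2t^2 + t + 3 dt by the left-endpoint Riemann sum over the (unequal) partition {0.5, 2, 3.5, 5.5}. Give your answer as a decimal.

87.5

Subinterval widths: 1.5, 1.5, 2.
Left endpoints: 0.5, 2, 3.5.
f(0.5) = 4, f(2) = 13, f(3.5) = 31.
Sum = Σ Δt_i · f(t_i).
Sum = 87.5.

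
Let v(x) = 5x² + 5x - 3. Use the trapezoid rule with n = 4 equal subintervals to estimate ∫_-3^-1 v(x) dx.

Δx = (-1 − (-3))/4 = 0.5.
v(-3) = 27, v(-2.5) = 15.75, v(-2) = 7, v(-1.5) = 0.75, v(-1) = -3.
T_4 = (Δx/2)·[v(x_0) + 2v(x_1) + 2v(x_2) + 2v(x_3) + v(x_4)].
Sum = 17.75.

17.75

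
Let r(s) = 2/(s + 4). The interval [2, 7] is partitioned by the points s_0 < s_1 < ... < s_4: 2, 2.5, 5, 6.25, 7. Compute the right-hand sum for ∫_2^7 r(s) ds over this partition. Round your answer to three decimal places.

Subinterval widths: 0.5, 2.5, 1.25, 0.75.
Right endpoints: 2.5, 5, 6.25, 7.
r(2.5) = 4/13, r(5) = 2/9, r(6.25) = 8/41, r(7) = 2/11.
Sum = Σ Δs_i · r(s_i).
Sum ≈ 1.090.

1.090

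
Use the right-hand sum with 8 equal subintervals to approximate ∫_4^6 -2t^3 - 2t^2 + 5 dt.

Δt = (6 − 4)/8 = 0.25.
Right endpoints: 4.25, 4.5, 4.75, 5, 5.25, 5.5, 5.75, 6.
f(4.25) = -184.65625, f(4.5) = -217.75, f(4.75) = -254.46875, f(5) = -295, f(5.25) = -339.53125, f(5.5) = -388.25, f(5.75) = -441.34375, f(6) = -499.
Sum = Δt · [f(4.25) + f(4.5) + f(4.75) + ...].
Sum = -655.

-655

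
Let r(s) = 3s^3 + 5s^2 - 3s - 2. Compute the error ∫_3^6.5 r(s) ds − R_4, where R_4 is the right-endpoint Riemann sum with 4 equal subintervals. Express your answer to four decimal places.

-414.4743

Exact integral: ∫_3^6.5 r(s) ds ≈ 1633.880208.
R_4 ≈ 2048.354492.
Error ≈ 1633.880208 − 2048.354492 ≈ -414.4743.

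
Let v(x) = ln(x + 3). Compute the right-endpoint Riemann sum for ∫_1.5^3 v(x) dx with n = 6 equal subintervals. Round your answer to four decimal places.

Δx = (3 − 1.5)/6 = 0.25.
Right endpoints: 1.75, 2, 2.25, 2.5, 2.75, 3.
v(1.75) ≈ 1.5581, v(2) ≈ 1.6094, v(2.25) ≈ 1.6582, v(2.5) ≈ 1.7047, v(2.75) ≈ 1.7492, v(3) ≈ 1.7918.
Sum = Δx · [v(1.75) + v(2) + v(2.25) + ...].
Sum ≈ 2.5179.

2.5179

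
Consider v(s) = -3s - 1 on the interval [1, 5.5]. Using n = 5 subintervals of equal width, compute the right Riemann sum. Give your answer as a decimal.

Δs = (5.5 − 1)/5 = 0.9.
Right endpoints: 1.9, 2.8, 3.7, 4.6, 5.5.
v(1.9) = -6.7, v(2.8) = -9.4, v(3.7) = -12.1, v(4.6) = -14.8, v(5.5) = -17.5.
Sum = Δs · [v(1.9) + v(2.8) + v(3.7) + v(4.6) + v(5.5)].
Sum = -54.45.

-54.45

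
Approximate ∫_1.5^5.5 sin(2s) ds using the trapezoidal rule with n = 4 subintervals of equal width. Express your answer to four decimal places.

Δs = (5.5 − 1.5)/4 = 1.
f(1.5) ≈ 0.1411, f(2.5) ≈ -0.9589, f(3.5) ≈ 0.6570, f(4.5) ≈ 0.4121, f(5.5) ≈ -1.0000.
T_4 = (Δs/2)·[f(s_0) + 2f(s_1) + 2f(s_2) + 2f(s_3) + f(s_4)].
Sum ≈ -0.3193.

-0.3193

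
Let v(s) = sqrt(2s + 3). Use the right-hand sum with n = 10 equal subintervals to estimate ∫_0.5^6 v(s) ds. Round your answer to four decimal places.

Δs = (6 − 0.5)/10 = 0.55.
Right endpoints: 1.05, 1.6, 2.15, 2.7, 3.25, 3.8, 4.35, 4.9, 5.45, 6.
v(1.05) ≈ 2.2583, v(1.6) ≈ 2.4900, v(2.15) ≈ 2.7019, v(2.7) ≈ 2.8983, v(3.25) ≈ 3.0822, v(3.8) ≈ 3.2558, v(4.35) ≈ 3.4205, v(4.9) ≈ 3.5777, v(5.45) ≈ 3.7283, v(6) ≈ 3.8730.
Sum = Δs · [v(1.05) + v(1.6) + v(2.15) + ...].
Sum ≈ 17.2072.

17.2072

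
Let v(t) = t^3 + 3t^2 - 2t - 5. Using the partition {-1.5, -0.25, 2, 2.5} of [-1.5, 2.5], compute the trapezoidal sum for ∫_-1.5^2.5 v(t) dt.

14.50390625

Subinterval widths: 1.25, 2.25, 0.5.
v(-1.5) = 1.375, v(-0.25) = -4.328125, v(2) = 11, v(2.5) = 24.375.
On each subinterval the trapezoid contributes (Δt_i/2)·[v(t_{i-1}) + v(t_i)].
Sum = 14.50390625.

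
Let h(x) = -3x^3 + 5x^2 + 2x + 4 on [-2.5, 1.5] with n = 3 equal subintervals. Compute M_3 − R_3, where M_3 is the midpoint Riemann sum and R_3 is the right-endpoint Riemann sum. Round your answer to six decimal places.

M_3 ≈ 63.53703704.
R_3 ≈ 34.42592593.
M_3 − R_3 ≈ 29.111111.

29.111111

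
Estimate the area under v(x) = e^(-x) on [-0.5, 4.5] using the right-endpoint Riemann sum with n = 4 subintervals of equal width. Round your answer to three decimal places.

Δx = (4.5 − (-0.5))/4 = 1.25.
Right endpoints: 0.75, 2, 3.25, 4.5.
v(0.75) ≈ 0.472, v(2) ≈ 0.135, v(3.25) ≈ 0.039, v(4.5) ≈ 0.011.
Sum = Δx · [v(0.75) + v(2) + v(3.25) + v(4.5)].
Sum ≈ 0.822.

0.822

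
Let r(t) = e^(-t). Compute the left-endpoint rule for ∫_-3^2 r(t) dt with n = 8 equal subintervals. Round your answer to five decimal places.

26.82987

Δt = (2 − (-3))/8 = 0.625.
Left endpoints: -3, -2.375, -1.75, -1.125, -0.5, 0.125, 0.75, 1.375.
r(-3) ≈ 20.08554, r(-2.375) ≈ 10.75101, r(-1.75) ≈ 5.75460, r(-1.125) ≈ 3.08022, r(-0.5) ≈ 1.64872, r(0.125) ≈ 0.88250, r(0.75) ≈ 0.47237, r(1.375) ≈ 0.25284.
Sum = Δt · [r(-3) + r(-2.375) + r(-1.75) + ...].
Sum ≈ 26.82987.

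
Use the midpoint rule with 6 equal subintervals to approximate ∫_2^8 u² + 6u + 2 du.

Δu = (8 − 2)/6 = 1.
Midpoints: 2.5, 3.5, 4.5, 5.5, 6.5, 7.5.
f(2.5) = 23.25, f(3.5) = 35.25, f(4.5) = 49.25, f(5.5) = 65.25, f(6.5) = 83.25, f(7.5) = 103.25.
Sum = Δu · [f(2.5) + f(3.5) + f(4.5) + ...].
Sum = 359.5.

359.5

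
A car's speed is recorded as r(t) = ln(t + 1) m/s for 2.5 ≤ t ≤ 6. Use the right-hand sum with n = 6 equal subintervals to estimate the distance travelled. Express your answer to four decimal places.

Δt = (6 − 2.5)/6 = 7/12.
Right endpoints: 37/12, 11/3, 4.25, 29/6, 65/12, 6.
r(37/12) ≈ 1.4069, r(11/3) ≈ 1.5404, r(4.25) ≈ 1.6582, r(29/6) ≈ 1.7636, r(65/12) ≈ 1.8589, r(6) ≈ 1.9459.
Sum = Δt · [r(37/12) + r(11/3) + r(4.25) + ...].
Sum ≈ 5.9348.

5.9348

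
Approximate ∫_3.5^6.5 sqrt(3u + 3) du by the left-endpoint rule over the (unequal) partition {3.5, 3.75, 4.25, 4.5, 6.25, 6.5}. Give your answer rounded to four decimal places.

Subinterval widths: 0.25, 0.5, 0.25, 1.75, 0.25.
Left endpoints: 3.5, 3.75, 4.25, 4.5, 6.25.
f(3.5) ≈ 3.6742, f(3.75) ≈ 3.7749, f(4.25) ≈ 3.9686, f(4.5) ≈ 4.0620, f(6.25) ≈ 4.6637.
Sum = Σ Δu_i · f(u_i).
Sum ≈ 12.0726.

12.0726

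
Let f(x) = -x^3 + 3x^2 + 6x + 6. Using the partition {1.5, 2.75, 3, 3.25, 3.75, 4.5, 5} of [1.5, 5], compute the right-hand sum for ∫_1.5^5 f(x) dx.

Subinterval widths: 1.25, 0.25, 0.25, 0.5, 0.75, 0.5.
Right endpoints: 2.75, 3, 3.25, 3.75, 4.5, 5.
f(2.75) = 24.390625, f(3) = 24, f(3.25) = 22.859375, f(3.75) = 17.953125, f(4.5) = 2.625, f(5) = -14.
Sum = Σ Δx_i · f(x_i).
Sum = 46.1484375.

46.1484375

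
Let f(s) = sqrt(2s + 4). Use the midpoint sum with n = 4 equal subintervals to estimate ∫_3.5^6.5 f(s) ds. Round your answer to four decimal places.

11.2047

Δs = (6.5 − 3.5)/4 = 0.75.
Midpoints: 3.875, 4.625, 5.375, 6.125.
f(3.875) ≈ 3.4278, f(4.625) ≈ 3.6401, f(5.375) ≈ 3.8406, f(6.125) ≈ 4.0311.
Sum = Δs · [f(3.875) + f(4.625) + f(5.375) + f(6.125)].
Sum ≈ 11.2047.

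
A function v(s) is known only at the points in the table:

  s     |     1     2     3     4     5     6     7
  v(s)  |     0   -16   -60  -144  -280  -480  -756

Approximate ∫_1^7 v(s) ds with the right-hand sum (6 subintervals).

Δs = 1.
Sum = 1·[(-16) + (-60) + (-144) + (-280) + (-480) + (-756)] = -1736.

-1736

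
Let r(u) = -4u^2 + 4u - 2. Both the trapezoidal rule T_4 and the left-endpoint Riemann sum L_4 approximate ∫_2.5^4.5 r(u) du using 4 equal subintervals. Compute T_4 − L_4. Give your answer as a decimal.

T_4 = -77.
L_4 = -65.
T_4 − L_4 = -12.

-12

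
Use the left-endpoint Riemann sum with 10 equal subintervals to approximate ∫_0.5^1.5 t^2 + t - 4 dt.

Δt = (1.5 − 0.5)/10 = 0.1.
Left endpoints: 0.5, 0.6, 0.7, 0.8, 0.9, 1, 1.1, 1.2, 1.3, 1.4.
f(0.5) = -3.25, f(0.6) = -3.04, f(0.7) = -2.81, f(0.8) = -2.56, f(0.9) = -2.29, f(1) = -2, f(1.1) = -1.69, f(1.2) = -1.36, f(1.3) = -1.01, f(1.4) = -0.64.
Sum = Δt · [f(0.5) + f(0.6) + f(0.7) + ...].
Sum = -2.065.

-2.065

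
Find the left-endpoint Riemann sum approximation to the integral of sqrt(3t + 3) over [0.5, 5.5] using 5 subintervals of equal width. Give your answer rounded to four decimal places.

15.8366

Δt = (5.5 − 0.5)/5 = 1.
Left endpoints: 0.5, 1.5, 2.5, 3.5, 4.5.
f(0.5) ≈ 2.1213, f(1.5) ≈ 2.7386, f(2.5) ≈ 3.2404, f(3.5) ≈ 3.6742, f(4.5) ≈ 4.0620.
Sum = Δt · [f(0.5) + f(1.5) + f(2.5) + f(3.5) + f(4.5)].
Sum ≈ 15.8366.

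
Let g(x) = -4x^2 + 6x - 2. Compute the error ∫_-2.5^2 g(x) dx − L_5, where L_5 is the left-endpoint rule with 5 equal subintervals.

Exact integral: ∫_-2.5^2 g(x) dx = -47.25.
L_5 = -65.88.
Error = -47.25 − (-65.88) = 18.63.

18.63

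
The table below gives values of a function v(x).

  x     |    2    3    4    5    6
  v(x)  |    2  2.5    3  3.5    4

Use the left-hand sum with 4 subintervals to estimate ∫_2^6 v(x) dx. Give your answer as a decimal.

Δx = 1.
Sum = 1·[2 + 2.5 + 3 + 3.5] = 11.

11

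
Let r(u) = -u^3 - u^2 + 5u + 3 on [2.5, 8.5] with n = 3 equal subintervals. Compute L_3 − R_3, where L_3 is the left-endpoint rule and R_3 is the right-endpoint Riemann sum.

1269

L_3 = -747.25.
R_3 = -2016.25.
L_3 − R_3 = 1269.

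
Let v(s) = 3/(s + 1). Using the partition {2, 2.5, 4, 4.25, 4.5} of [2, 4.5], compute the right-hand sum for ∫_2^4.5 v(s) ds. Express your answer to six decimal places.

Subinterval widths: 0.5, 1.5, 0.25, 0.25.
Right endpoints: 2.5, 4, 4.25, 4.5.
v(2.5) = 6/7, v(4) = 0.6, v(4.25) = 4/7, v(4.5) = 6/11.
Sum = Σ Δs_i · v(s_i).
Sum ≈ 1.607792.

1.607792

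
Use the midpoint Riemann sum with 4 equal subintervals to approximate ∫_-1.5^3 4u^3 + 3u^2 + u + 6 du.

Δu = (3 − (-1.5))/4 = 1.125.
Midpoints: -0.9375, 0.1875, 1.3125, 2.4375.
f(-0.9375) = 4509/1024, f(0.1875) = 6471/1024, f(1.3125) = 22041/1024, f(2.4375) = 86211/1024.
Sum = Δu · [f(-0.9375) + f(0.1875) + f(1.3125) + f(2.4375)].
Sum = 130.9921875.

130.9921875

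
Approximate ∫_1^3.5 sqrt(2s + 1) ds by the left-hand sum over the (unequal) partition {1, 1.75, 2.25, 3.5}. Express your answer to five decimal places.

Subinterval widths: 0.75, 0.5, 1.25.
Left endpoints: 1, 1.75, 2.25.
f(1) ≈ 1.73205, f(1.75) ≈ 2.12132, f(2.25) ≈ 2.34521.
Sum = Σ Δs_i · f(s_i).
Sum ≈ 5.29121.

5.29121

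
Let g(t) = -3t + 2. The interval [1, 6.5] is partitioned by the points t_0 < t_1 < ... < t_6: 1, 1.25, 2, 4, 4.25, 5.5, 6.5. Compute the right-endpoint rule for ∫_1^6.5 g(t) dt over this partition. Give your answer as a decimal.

-61.75

Subinterval widths: 0.25, 0.75, 2, 0.25, 1.25, 1.
Right endpoints: 1.25, 2, 4, 4.25, 5.5, 6.5.
g(1.25) = -1.75, g(2) = -4, g(4) = -10, g(4.25) = -10.75, g(5.5) = -14.5, g(6.5) = -17.5.
Sum = Σ Δt_i · g(t_i).
Sum = -61.75.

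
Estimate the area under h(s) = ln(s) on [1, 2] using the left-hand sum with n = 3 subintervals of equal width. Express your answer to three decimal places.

0.266

Δs = (2 − 1)/3 = 1/3.
Left endpoints: 1, 4/3, 5/3.
h(1) ≈ 0.000, h(4/3) ≈ 0.288, h(5/3) ≈ 0.511.
Sum = Δs · [h(1) + h(4/3) + h(5/3)].
Sum ≈ 0.266.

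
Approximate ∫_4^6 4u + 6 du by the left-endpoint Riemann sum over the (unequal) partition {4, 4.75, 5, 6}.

48.75

Subinterval widths: 0.75, 0.25, 1.
Left endpoints: 4, 4.75, 5.
f(4) = 22, f(4.75) = 25, f(5) = 26.
Sum = Σ Δu_i · f(u_i).
Sum = 48.75.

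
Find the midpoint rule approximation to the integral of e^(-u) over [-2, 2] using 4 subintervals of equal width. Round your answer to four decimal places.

Δu = (2 − (-2))/4 = 1.
Midpoints: -1.5, -0.5, 0.5, 1.5.
f(-1.5) ≈ 4.4817, f(-0.5) ≈ 1.6487, f(0.5) ≈ 0.6065, f(1.5) ≈ 0.2231.
Sum = Δu · [f(-1.5) + f(-0.5) + f(0.5) + f(1.5)].
Sum ≈ 6.9601.

6.9601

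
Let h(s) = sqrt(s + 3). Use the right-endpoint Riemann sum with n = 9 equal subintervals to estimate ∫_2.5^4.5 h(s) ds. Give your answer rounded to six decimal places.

Δs = (4.5 − 2.5)/9 = 2/9.
Right endpoints: 49/18, 53/18, 19/6, 61/18, 65/18, 23/6, 73/18, 77/18, 4.5.
h(49/18) ≈ 2.392117, h(53/18) ≈ 2.438123, h(19/6) ≈ 2.483277, h(61/18) ≈ 2.527625, h(65/18) ≈ 2.571208, h(23/6) ≈ 2.614065, h(73/18) ≈ 2.656230, h(77/18) ≈ 2.697736, h(4.5) ≈ 2.738613.
Sum = Δs · [h(49/18) + h(53/18) + h(19/6) + ...].
Sum ≈ 5.137554.

5.137554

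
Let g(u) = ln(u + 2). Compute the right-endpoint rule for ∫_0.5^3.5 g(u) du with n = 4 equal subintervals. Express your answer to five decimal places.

Δu = (3.5 − 0.5)/4 = 0.75.
Right endpoints: 1.25, 2, 2.75, 3.5.
g(1.25) ≈ 1.17865, g(2) ≈ 1.38629, g(2.75) ≈ 1.55814, g(3.5) ≈ 1.70475.
Sum = Δu · [g(1.25) + g(2) + g(2.75) + g(3.5)].
Sum ≈ 4.37088.

4.37088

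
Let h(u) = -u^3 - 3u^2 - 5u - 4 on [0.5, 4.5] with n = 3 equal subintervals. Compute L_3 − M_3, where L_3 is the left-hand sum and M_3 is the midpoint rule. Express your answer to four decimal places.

L_3 ≈ -157.944444.
M_3 ≈ -253.277778.
L_3 − M_3 ≈ 95.3333.

95.3333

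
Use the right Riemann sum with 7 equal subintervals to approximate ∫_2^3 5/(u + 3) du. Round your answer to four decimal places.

Δu = (3 − 2)/7 = 1/7.
Right endpoints: 15/7, 16/7, 17/7, 18/7, 19/7, 20/7, 3.
f(15/7) = 35/36, f(16/7) = 35/37, f(17/7) = 35/38, f(18/7) = 35/39, f(19/7) = 0.875, f(20/7) = 35/41, f(3) = 5/6.
Sum = Δu · [f(15/7) + f(16/7) + f(17/7) + ...].
Sum ≈ 0.8998.

0.8998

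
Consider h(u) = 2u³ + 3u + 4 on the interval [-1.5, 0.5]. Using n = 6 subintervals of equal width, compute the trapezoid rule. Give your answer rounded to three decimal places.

2.389

Δu = (0.5 − (-1.5))/6 = 1/3.
h(-1.5) = -7.25, h(-7/6) = -289/108, h(-5/6) = 37/108, h(-0.5) = 2.25, h(-1/6) = 377/108, h(1/6) = 487/108, h(0.5) = 5.75.
T_6 = (Δu/2)·[h(u_0) + 2h(u_1) + ... + 2h(u_{5}) + h(u_6)].
Sum ≈ 2.389.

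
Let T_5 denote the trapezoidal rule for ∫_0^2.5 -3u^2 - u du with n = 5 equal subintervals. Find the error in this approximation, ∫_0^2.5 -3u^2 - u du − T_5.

0.3125

Exact integral: ∫_0^2.5 f(u) du = -18.75.
T_5 = -19.0625.
Error = -18.75 − (-19.0625) = 0.3125.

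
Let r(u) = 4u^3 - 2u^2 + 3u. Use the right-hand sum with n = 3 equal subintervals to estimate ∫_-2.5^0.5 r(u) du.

-23.5

Δu = (0.5 − (-2.5))/3 = 1.
Right endpoints: -1.5, -0.5, 0.5.
r(-1.5) = -22.5, r(-0.5) = -2.5, r(0.5) = 1.5.
Sum = Δu · [r(-1.5) + r(-0.5) + r(0.5)].
Sum = -23.5.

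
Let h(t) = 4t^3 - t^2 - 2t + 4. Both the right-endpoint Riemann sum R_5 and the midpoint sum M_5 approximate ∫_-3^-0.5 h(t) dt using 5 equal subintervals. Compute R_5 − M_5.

24.375

R_5 = -45.625.
M_5 = -70.
R_5 − M_5 = 24.375.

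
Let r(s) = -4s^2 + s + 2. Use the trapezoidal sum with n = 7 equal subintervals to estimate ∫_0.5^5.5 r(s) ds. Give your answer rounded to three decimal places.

-198.367

Δs = (5.5 − 0.5)/7 = 5/7.
r(0.5) = 1.5, r(17/14) = -263/98, r(27/14) = -1073/98, r(37/14) = -2283/98, r(47/14) = -3893/98, r(57/14) = -5903/98, r(67/14) = -8313/98, r(5.5) = -113.5.
T_7 = (Δs/2)·[r(s_0) + 2r(s_1) + ... + 2r(s_{6}) + r(s_7)].
Sum ≈ -198.367.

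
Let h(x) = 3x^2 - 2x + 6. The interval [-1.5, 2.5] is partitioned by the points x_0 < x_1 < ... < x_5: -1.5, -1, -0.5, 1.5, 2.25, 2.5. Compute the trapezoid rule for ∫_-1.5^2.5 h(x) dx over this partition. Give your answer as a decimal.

Subinterval widths: 0.5, 0.5, 2, 0.75, 0.25.
h(-1.5) = 15.75, h(-1) = 11, h(-0.5) = 7.75, h(1.5) = 9.75, h(2.25) = 16.6875, h(2.5) = 19.75.
On each subinterval the trapezoid contributes (Δx_i/2)·[h(x_{i-1}) + h(x_i)].
Sum = 43.34375.

43.34375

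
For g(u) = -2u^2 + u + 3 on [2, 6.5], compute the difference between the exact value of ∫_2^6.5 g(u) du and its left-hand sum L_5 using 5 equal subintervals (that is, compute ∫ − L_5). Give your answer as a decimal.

Exact integral: ∫_2^6.5 g(u) du = -145.125.
L_5 = -113.94.
Error = -145.125 − (-113.94) = -31.185.

-31.185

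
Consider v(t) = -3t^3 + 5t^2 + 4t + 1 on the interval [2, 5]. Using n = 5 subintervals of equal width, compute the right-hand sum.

Δt = (5 − 2)/5 = 0.6.
Right endpoints: 2.6, 3.2, 3.8, 4.4, 5.
v(2.6) = -7.528, v(3.2) = -33.304, v(3.8) = -76.216, v(4.4) = -140.152, v(5) = -229.
Sum = Δt · [v(2.6) + v(3.2) + v(3.8) + v(4.4) + v(5)].
Sum = -291.72.

-291.72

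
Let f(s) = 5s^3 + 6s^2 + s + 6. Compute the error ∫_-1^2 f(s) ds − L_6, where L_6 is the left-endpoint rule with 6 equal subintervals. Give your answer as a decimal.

Exact integral: ∫_-1^2 f(s) ds = 56.25.
L_6 = 41.4375.
Error = 56.25 − 41.4375 = 14.8125.

14.8125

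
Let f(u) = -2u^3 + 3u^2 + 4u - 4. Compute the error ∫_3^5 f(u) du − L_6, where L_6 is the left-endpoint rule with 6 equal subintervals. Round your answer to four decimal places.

-22.5556

Exact integral: ∫_3^5 f(u) du = -150.
L_6 ≈ -127.444444.
Error ≈ -150 − (-127.444444) ≈ -22.5556.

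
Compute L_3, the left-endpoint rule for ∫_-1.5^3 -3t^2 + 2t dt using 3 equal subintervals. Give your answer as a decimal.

Δt = (3 − (-1.5))/3 = 1.5.
Left endpoints: -1.5, 0, 1.5.
f(-1.5) = -9.75, f(0) = 0, f(1.5) = -3.75.
Sum = Δt · [f(-1.5) + f(0) + f(1.5)].
Sum = -20.25.

-20.25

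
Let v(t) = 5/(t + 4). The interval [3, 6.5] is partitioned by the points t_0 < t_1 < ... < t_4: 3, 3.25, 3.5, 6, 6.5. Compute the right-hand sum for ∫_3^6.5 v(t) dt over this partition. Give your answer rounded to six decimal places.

1.827176

Subinterval widths: 0.25, 0.25, 2.5, 0.5.
Right endpoints: 3.25, 3.5, 6, 6.5.
v(3.25) = 20/29, v(3.5) = 2/3, v(6) = 0.5, v(6.5) = 10/21.
Sum = Σ Δt_i · v(t_i).
Sum ≈ 1.827176.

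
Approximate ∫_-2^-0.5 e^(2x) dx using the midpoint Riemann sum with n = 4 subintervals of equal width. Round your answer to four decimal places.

Δx = (-0.5 − (-2))/4 = 0.375.
Midpoints: -1.8125, -1.4375, -1.0625, -0.6875.
f(-1.8125) ≈ 0.0266, f(-1.4375) ≈ 0.0564, f(-1.0625) ≈ 0.1194, f(-0.6875) ≈ 0.2528.
Sum = Δx · [f(-1.8125) + f(-1.4375) + f(-1.0625) + f(-0.6875)].
Sum ≈ 0.1708.

0.1708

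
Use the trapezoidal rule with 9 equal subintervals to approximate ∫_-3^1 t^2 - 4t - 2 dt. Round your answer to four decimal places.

Δt = (1 − (-3))/9 = 4/9.
f(-3) = 19, f(-23/9) = 1195/81, f(-19/9) = 883/81, f(-5/3) = 67/9, f(-11/9) = 355/81, f(-7/9) = 139/81, f(-1/3) = -5/9, f(1/9) = -197/81, f(5/9) = -317/81, f(1) = -5.
T_9 = (Δt/2)·[f(t_0) + 2f(t_1) + ... + 2f(t_{8}) + f(t_9)].
Sum ≈ 17.4650.

17.4650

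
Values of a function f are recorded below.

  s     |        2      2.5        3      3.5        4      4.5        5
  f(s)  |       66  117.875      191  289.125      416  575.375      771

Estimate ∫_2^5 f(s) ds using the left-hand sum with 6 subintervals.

Δs = 0.5.
Sum = 0.5·[66 + 117.875 + 191 + 289.125 + 416 + 575.375] = 827.6875.

827.6875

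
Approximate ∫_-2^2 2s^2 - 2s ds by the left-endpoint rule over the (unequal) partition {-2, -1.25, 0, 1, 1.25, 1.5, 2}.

Subinterval widths: 0.75, 1.25, 1, 0.25, 0.25, 0.5.
Left endpoints: -2, -1.25, 0, 1, 1.25, 1.5.
f(-2) = 12, f(-1.25) = 5.625, f(0) = 0, f(1) = 0, f(1.25) = 0.625, f(1.5) = 1.5.
Sum = Σ Δs_i · f(s_i).
Sum = 16.9375.

16.9375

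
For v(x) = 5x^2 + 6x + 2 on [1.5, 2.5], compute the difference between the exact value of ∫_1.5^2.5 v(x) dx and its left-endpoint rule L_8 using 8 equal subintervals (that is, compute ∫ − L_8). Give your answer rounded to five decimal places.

Exact integral: ∫_1.5^2.5 v(x) dx ≈ 34.4166667.
L_8 = 32.8046875.
Error ≈ 34.4166667 − 32.8046875 ≈ 1.61198.

1.61198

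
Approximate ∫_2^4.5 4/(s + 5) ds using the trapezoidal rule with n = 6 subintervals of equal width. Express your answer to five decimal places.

Δs = (4.5 − 2)/6 = 5/12.
f(2) = 4/7, f(29/12) = 48/89, f(17/6) = 24/47, f(3.25) = 16/33, f(11/3) = 6/13, f(49/12) = 48/109, f(4.5) = 8/19.
T_6 = (Δs/2)·[f(s_0) + 2f(s_1) + ... + 2f(s_{5}) + f(s_6)].
Sum ≈ 1.22207.

1.22207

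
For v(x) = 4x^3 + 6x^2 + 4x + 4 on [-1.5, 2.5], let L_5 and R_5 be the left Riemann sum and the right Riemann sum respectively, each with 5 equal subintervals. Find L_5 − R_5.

-92.8

L_5 = 54.72.
R_5 = 147.52.
L_5 − R_5 = -92.8.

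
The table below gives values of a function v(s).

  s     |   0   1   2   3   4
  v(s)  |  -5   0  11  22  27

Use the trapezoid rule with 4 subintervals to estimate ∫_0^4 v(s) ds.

Δs = 1.
T_4 = (1/2)·[(-5) + 2·0 + 2·11 + 2·22 + 27] = 44.

44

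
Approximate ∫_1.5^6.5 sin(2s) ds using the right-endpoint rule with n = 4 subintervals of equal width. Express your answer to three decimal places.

-0.220

Δs = (6.5 − 1.5)/4 = 1.25.
Right endpoints: 2.75, 4, 5.25, 6.5.
f(2.75) ≈ -0.706, f(4) ≈ 0.989, f(5.25) ≈ -0.880, f(6.5) ≈ 0.420.
Sum = Δs · [f(2.75) + f(4) + f(5.25) + f(6.5)].
Sum ≈ -0.220.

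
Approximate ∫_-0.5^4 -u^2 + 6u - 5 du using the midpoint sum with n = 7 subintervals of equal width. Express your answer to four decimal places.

3.5300

Δu = (4 − (-0.5))/7 = 9/14.
Midpoints: -5/28, 13/28, 31/28, 1.75, 67/28, 85/28, 103/28.
f(-5/28) = -4785/784, f(13/28) = -1905/784, f(31/28) = 327/784, f(1.75) = 2.4375, f(67/28) = 2847/784, f(85/28) = 3135/784, f(103/28) = 2775/784.
Sum = Δu · [f(-5/28) + f(13/28) + f(31/28) + ...].
Sum ≈ 3.5300.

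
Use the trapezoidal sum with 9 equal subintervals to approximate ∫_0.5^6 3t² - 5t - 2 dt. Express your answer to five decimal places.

Δt = (6 − 0.5)/9 = 11/18.
f(0.5) = -3.75, f(10/9) = -104/27, f(31/18) = -185/108, f(7/3) = 8/3, f(53/18) = 1003/108, f(32/9) = 490/27, f(25/6) = 29.25, f(43/9) = 1150/27, f(97/18) = 6283/108, f(6) = 76.
T_9 = (Δt/2)·[f(t_0) + 2f(t_1) + ... + 2f(t_{8}) + f(t_9)].
Sum ≈ 116.52701.

116.52701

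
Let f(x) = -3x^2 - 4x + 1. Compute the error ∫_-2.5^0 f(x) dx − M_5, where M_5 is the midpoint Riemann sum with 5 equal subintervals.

-0.15625

Exact integral: ∫_-2.5^0 f(x) dx = -0.625.
M_5 = -0.46875.
Error = -0.625 − (-0.46875) = -0.15625.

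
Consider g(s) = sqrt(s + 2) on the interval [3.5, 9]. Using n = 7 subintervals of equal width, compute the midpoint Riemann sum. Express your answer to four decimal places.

15.7244

Δs = (9 − 3.5)/7 = 11/14.
Midpoints: 109/28, 131/28, 153/28, 6.25, 197/28, 219/28, 241/28.
g(109/28) ≈ 2.4275, g(131/28) ≈ 2.5843, g(153/28) ≈ 2.7321, g(6.25) ≈ 2.8723, g(197/28) ≈ 3.0059, g(219/28) ≈ 3.1339, g(241/28) ≈ 3.2569.
Sum = Δs · [g(109/28) + g(131/28) + g(153/28) + ...].
Sum ≈ 15.7244.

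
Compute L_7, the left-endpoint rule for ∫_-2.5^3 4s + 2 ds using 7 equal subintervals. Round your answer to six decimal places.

7.857143

Δs = (3 − (-2.5))/7 = 11/14.
Left endpoints: -2.5, -12/7, -13/14, -1/7, 9/14, 10/7, 31/14.
f(-2.5) = -8, f(-12/7) = -34/7, f(-13/14) = -12/7, f(-1/7) = 10/7, f(9/14) = 32/7, f(10/7) = 54/7, f(31/14) = 76/7.
Sum = Δs · [f(-2.5) + f(-12/7) + f(-13/14) + ...].
Sum ≈ 7.857143.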